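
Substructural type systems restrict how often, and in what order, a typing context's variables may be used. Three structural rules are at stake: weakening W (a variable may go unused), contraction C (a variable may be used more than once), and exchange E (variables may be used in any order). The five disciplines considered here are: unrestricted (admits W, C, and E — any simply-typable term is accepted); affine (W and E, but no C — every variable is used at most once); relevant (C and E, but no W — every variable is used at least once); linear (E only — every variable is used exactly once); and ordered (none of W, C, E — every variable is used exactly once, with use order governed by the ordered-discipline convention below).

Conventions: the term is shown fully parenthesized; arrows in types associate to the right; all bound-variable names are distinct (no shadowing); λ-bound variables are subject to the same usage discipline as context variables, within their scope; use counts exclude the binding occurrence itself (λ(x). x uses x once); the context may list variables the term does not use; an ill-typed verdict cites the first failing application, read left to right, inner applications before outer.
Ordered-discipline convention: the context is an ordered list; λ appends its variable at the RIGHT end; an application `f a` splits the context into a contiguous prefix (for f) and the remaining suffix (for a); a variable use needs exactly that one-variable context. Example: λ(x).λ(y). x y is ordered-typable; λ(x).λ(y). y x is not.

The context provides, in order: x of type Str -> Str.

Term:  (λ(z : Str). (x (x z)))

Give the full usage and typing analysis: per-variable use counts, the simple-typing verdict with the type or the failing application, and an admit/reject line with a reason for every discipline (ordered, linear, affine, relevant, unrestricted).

use counts: x: 2×; z [bound]: 1×
order of uses: x, x, z
typing: ✓ — Str -> Str
ordered: ✗, needs contraction — x ×2
linear: ✗, needs contraction — x ×2
affine: ✗, needs contraction — x ×2
relevant: ✓, x, z: all used, weakening unneeded
unrestricted: ✓, typability at Str -> Str is all that's needed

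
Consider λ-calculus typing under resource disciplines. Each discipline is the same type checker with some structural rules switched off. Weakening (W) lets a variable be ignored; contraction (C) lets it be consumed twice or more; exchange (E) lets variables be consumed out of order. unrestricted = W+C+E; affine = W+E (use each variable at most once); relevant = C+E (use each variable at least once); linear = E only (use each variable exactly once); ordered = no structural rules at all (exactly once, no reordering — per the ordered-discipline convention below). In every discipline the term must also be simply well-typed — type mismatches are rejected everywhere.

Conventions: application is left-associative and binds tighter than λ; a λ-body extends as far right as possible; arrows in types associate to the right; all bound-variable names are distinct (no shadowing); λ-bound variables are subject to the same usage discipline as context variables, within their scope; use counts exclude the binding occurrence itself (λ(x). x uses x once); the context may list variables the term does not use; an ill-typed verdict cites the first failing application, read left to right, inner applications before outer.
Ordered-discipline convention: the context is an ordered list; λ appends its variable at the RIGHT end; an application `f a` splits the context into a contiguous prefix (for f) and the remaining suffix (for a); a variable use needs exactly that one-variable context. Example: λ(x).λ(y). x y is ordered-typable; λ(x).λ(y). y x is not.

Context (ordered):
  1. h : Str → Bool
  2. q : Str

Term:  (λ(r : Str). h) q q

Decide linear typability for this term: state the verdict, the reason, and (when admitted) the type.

no — needs contraction — q ×2; needs weakening: r unused
variable uses: h=1; q=2; r [bound]=0
use order (left to right): h, q, q
typing: well-typed — term : Bool
all disciplines: ordered ✗; linear ✗; affine ✗; relevant ✗; unrestricted ✓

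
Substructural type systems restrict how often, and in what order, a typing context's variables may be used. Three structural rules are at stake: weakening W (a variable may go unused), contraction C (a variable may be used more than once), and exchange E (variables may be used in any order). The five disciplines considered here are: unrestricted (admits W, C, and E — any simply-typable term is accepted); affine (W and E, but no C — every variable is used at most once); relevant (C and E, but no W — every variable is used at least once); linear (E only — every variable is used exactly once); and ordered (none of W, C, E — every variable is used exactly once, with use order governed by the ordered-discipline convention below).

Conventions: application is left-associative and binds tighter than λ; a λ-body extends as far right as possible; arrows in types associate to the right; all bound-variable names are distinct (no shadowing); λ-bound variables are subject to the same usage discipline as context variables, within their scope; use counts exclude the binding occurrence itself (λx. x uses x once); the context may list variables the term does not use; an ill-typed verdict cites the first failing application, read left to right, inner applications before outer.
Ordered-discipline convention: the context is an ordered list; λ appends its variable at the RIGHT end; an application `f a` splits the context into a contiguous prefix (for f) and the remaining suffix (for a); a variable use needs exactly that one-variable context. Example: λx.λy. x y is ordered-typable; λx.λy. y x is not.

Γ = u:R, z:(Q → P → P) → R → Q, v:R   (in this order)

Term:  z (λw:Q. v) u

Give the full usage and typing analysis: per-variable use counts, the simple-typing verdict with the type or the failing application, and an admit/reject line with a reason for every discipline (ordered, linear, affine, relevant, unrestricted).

variable uses: u: 1×, z: 1×, v: 1×, w (bound): 0×
uses in reading order: z, v, u
typing: ill-typed: argument of type Q → R where Q → P → P is required
ordered ✗ (not simply typable)
linear ✗ (fails simple typing)
affine ✗ (a type mismatch blocks all five)
relevant ✗ (the type mismatch rejects it)
unrestricted ✗ (not simply typable)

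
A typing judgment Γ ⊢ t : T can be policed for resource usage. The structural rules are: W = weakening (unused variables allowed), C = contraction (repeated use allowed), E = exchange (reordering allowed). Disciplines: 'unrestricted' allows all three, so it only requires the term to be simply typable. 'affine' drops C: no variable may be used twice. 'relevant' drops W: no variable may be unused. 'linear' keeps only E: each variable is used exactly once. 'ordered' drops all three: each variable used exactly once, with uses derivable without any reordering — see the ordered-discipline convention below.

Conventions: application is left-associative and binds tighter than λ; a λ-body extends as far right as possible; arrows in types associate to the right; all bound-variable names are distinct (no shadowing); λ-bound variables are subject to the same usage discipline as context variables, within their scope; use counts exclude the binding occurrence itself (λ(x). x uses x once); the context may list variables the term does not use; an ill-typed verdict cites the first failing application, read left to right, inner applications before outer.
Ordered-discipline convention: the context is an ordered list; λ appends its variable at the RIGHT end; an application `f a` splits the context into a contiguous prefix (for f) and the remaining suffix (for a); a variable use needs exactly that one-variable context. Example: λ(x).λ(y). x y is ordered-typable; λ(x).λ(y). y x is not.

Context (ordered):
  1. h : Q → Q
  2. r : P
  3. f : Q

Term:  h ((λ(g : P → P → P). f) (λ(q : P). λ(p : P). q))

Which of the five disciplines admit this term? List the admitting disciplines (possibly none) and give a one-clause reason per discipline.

admitting disciplines: affine, unrestricted
usage: h: 1; r: 0; f: 1; g (bound): 0; q (bound): 1; p (bound): 0
left-to-right use order: h, f, q
typing: well-typed — term : Q
ordered: ✗, r, g, p never used (weakening)
linear: ✗, r, g, p never used (weakening)
affine: ✓, no duplicate uses among h, r, f, g, q, p
relevant: ✗, r, g, p never used (weakening)
unrestricted: ✓, simply typable at Q; W, C, E all held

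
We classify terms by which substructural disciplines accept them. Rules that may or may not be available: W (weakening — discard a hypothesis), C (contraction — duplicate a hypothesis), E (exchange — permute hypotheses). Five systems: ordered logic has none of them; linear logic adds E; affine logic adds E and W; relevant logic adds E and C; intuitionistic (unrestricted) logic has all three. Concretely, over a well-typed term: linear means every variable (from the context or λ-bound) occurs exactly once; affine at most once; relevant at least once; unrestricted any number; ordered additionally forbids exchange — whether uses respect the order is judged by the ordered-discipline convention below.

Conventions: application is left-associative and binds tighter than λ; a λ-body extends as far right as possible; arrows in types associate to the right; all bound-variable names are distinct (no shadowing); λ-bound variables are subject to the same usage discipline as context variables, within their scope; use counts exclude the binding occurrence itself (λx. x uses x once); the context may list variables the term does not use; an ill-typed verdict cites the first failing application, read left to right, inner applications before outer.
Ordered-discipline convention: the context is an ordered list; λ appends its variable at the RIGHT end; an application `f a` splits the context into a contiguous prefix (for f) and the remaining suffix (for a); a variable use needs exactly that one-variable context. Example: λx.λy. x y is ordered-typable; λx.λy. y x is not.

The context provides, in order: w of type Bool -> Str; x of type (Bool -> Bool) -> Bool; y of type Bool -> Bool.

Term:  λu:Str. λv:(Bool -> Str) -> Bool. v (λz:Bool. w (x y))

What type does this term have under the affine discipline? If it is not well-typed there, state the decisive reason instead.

term : Str -> ((Bool -> Str) -> Bool) -> Bool
usage: w ×1; x ×1; y ×1; u (bound) ×0; v (bound) ×1; z (bound) ×0
use order (left to right): v, w, x, y
typing: well-typed — term : Str -> ((Bool -> Str) -> Bool) -> Bool
summary: ordered ✗, linear ✗, affine ✓, relevant ✗, unrestricted ✓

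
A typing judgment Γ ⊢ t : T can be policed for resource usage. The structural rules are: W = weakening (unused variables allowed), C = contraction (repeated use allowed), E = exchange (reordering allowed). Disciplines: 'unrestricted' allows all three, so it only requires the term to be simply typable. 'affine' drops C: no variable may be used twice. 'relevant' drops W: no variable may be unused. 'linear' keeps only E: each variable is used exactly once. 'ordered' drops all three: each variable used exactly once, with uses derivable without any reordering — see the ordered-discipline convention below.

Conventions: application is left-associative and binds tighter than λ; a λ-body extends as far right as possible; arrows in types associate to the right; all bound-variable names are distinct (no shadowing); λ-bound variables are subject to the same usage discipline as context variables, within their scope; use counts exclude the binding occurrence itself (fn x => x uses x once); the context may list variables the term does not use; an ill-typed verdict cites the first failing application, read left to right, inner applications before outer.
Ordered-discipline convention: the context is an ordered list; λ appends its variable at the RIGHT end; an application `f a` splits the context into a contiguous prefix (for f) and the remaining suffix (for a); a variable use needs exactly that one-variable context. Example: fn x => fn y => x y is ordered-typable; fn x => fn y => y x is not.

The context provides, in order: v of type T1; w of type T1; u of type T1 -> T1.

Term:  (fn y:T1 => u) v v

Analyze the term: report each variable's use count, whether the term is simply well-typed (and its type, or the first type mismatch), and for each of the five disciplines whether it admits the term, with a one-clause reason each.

usage: v ×2; w ×0; u ×1; y (λ-bound) ×0
use order (left to right): u, v, v
typing: well-typed — term : T1
ordered ✗ (v ×2 used more than once (contraction); needs weakening: w, y unused)
linear ✗ (v ×2 used more than once (contraction); needs weakening: w, y unused)
affine ✗ (v ×2 used more than once (contraction))
relevant ✗ (needs weakening: w, y unused)
unrestricted ✓ (type-checks (T1) and nothing is barred)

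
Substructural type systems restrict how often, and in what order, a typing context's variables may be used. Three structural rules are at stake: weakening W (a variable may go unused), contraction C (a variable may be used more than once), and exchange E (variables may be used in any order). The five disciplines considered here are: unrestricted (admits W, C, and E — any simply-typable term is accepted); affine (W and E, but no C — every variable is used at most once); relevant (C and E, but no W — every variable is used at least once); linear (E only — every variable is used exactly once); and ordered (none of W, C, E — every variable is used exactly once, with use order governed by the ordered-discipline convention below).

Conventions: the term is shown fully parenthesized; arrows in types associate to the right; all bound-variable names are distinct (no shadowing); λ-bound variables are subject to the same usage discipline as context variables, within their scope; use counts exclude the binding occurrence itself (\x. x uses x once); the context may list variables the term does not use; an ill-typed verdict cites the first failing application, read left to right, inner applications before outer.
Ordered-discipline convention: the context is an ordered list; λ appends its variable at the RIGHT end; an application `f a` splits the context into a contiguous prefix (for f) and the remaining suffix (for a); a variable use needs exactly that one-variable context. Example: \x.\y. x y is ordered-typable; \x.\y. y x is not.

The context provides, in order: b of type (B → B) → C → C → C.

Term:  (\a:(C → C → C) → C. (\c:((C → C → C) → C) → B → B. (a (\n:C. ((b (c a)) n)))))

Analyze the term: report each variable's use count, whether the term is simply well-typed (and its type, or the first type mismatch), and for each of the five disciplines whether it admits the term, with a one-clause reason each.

use counts: b=1; a (bound)=2; c (bound)=1; n (bound)=1
order of uses: a, b, c, a, n
typing: the term checks, with type ((C → C → C) → C) → (((C → C → C) → C) → B → B) → C
ordered: ✗ — uses contraction: a ×2
linear: ✗ — uses contraction: a ×2
affine: ✗ — uses contraction: a ×2
relevant: ✓ — none of b, a, c, n goes unused
unrestricted: ✓ — type-checks (((C → C → C) → C) → (((C → C → C) → C) → B → B) → C) and nothing is barred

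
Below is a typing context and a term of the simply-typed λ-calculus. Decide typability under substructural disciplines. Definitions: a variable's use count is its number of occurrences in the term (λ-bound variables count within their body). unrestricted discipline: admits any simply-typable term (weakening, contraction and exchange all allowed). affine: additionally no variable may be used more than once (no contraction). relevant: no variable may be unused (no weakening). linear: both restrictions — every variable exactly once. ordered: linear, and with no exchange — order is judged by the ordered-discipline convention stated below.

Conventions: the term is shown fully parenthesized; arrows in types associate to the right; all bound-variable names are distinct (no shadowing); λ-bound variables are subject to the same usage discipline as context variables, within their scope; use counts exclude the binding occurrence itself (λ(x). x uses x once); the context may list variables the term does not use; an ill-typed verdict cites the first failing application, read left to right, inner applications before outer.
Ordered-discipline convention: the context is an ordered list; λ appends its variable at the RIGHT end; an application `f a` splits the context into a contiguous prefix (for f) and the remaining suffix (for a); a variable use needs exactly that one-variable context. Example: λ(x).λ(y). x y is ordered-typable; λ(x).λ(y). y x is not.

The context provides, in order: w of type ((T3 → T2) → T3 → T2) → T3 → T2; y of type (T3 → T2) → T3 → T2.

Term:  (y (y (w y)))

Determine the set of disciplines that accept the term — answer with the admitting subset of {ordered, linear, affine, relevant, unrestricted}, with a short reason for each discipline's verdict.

admitting disciplines: relevant, unrestricted
use counts: w=1; y=3
order of uses: y, y, w, y
typing: ✓ — T3 → T2
ordered: ✗, repeated use of y ×3
linear: ✗, repeated use of y ×3
affine: ✗, repeated use of y ×3
relevant: ✓, none of w, y goes unused
unrestricted: ✓, typability at T3 → T2 is all that's needed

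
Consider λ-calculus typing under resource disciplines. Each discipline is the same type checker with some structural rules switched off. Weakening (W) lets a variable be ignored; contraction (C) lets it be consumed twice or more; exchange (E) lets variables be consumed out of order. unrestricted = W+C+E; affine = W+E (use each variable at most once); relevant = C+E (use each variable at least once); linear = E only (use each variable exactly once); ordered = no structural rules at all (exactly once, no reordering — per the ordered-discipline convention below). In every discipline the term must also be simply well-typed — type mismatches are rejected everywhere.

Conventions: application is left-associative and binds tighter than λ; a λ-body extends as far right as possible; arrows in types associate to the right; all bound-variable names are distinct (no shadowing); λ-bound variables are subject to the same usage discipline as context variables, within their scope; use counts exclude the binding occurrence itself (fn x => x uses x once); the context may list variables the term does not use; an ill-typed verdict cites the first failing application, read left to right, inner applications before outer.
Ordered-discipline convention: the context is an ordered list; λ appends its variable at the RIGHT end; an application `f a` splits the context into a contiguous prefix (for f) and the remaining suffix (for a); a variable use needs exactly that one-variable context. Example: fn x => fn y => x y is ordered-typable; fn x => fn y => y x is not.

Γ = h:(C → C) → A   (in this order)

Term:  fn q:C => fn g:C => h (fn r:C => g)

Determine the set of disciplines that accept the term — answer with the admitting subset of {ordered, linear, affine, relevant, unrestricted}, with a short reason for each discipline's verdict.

admitted by: affine, unrestricted
variable uses: h: 1, q (λ-bound): 0, g (λ-bound): 1, r (λ-bound): 0
uses in reading order: h, g
typing: well-typed — term : C → C → A
ordered: ✗ — needs weakening: q, r unused
linear: ✗ — needs weakening: q, r unused
affine: ✓ — no duplicate uses among h, q, g, r
relevant: ✗ — needs weakening: q, r unused
unrestricted: ✓ — simply typable at C → C → A; W, C, E all held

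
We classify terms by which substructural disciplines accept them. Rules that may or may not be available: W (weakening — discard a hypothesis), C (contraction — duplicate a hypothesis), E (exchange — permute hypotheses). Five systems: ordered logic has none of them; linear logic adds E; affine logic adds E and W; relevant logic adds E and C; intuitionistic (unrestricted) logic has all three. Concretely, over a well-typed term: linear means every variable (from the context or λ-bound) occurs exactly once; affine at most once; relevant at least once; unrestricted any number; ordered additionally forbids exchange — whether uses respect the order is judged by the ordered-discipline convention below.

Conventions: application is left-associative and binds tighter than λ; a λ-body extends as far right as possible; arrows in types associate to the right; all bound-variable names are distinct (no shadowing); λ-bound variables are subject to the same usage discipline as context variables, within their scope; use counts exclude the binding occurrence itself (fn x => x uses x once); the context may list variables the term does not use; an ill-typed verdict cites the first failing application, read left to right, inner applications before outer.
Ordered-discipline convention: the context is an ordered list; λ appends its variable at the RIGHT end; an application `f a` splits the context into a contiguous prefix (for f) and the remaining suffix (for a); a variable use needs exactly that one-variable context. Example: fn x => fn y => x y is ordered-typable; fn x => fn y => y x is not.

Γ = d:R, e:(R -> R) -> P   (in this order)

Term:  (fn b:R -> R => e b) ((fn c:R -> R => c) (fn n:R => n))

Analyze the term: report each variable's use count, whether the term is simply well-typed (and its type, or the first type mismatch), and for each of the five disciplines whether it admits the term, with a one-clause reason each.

use counts: d: 0; e: 1; b [bound]: 1; c [bound]: 1; n [bound]: 1
use order (left to right): e, b, c, n
typing: ✓ — P
ordered: ✗, unused: d — weakening required
linear: ✗, unused: d — weakening required
affine: ✓, d, e, b, c, n: no repeats, contraction unneeded
relevant: ✗, unused: d — weakening required
unrestricted: ✓, well-typed at P; no restrictions here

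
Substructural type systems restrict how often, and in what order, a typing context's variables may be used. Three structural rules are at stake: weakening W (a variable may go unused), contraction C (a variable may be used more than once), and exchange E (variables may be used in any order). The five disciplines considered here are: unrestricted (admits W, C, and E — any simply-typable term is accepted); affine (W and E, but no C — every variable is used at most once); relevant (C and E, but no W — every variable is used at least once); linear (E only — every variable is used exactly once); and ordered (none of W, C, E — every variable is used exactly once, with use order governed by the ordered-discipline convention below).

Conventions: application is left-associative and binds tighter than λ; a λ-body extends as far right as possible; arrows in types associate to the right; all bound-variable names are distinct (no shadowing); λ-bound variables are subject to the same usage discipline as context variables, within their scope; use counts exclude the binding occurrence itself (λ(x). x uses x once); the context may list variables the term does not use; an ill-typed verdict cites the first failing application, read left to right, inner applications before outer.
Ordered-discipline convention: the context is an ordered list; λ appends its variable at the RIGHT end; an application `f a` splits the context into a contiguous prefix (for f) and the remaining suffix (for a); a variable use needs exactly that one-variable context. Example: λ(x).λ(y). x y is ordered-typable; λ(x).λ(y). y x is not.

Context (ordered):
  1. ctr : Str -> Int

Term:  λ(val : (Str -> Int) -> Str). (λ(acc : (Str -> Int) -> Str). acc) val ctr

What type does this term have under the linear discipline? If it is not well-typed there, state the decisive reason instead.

term : ((Str -> Int) -> Str) -> Str
use counts: ctr: 1×, val [bound]: 1×, acc [bound]: 1×
order of uses: acc, val, ctr
typing: well-typed — term : ((Str -> Int) -> Str) -> Str
across the five disciplines: ordered ✗; linear ✓; affine ✓; relevant ✓; unrestricted ✓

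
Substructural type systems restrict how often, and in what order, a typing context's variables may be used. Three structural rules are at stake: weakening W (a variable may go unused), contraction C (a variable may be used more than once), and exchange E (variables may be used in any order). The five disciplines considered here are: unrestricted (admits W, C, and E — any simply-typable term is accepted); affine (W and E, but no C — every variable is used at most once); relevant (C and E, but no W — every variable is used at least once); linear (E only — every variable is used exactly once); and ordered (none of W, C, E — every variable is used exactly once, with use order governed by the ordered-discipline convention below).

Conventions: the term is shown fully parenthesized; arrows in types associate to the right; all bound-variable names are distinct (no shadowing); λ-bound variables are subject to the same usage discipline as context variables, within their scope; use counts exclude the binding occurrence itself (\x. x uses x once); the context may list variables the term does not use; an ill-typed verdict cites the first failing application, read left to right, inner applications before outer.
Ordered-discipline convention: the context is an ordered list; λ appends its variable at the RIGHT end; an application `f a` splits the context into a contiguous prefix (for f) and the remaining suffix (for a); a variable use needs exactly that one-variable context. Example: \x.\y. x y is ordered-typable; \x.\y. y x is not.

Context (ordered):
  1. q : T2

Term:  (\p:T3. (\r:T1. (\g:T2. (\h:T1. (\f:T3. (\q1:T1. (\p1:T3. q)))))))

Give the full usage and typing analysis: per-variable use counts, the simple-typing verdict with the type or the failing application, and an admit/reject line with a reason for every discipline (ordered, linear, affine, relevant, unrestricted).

variable uses: q: 1×; p [bound]: 0×; r [bound]: 0×; g [bound]: 0×; h [bound]: 0×; f [bound]: 0×; q1 [bound]: 0×; p1 [bound]: 0×
order of uses: q
typing: ✓ — T3 → T1 → T2 → T1 → T3 → T1 → T3 → T2
ordered: ✗ — p, r, g, h, f, q1, p1 left unused
linear: ✗ — p, r, g, h, f, q1, p1 left unused
affine: ✓ — none of q, p, r, g, h, f, q1, p1 used more than once
relevant: ✗ — p, r, g, h, f, q1, p1 left unused
unrestricted: ✓ — simply typable at T3 → T1 → T2 → T1 → T3 → T1 → T3 → T2; W, C, E all held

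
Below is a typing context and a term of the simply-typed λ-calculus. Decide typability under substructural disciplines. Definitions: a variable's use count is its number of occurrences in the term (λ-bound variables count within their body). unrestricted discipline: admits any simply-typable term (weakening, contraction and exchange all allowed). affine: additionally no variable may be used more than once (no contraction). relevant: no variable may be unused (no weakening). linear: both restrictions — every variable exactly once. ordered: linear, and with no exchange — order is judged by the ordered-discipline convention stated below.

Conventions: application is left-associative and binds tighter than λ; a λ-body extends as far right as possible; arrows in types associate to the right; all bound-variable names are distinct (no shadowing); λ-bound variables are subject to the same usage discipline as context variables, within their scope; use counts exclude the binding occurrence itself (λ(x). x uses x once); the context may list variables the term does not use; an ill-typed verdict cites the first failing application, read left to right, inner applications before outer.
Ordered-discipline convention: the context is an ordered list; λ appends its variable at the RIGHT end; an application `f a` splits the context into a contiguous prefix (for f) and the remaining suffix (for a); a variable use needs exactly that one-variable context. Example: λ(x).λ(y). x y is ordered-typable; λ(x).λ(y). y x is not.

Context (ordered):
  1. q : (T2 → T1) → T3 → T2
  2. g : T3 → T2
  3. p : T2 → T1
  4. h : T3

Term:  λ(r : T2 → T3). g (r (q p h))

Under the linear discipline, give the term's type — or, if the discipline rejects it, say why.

term : (T2 → T3) → T2
counts: q: 1, g: 1, p: 1, h: 1, r [bound]: 1
order of uses: g, r, q, p, h
typing: the term checks, with type (T2 → T3) → T2
across the five disciplines: ordered ✗ | linear ✓ | affine ✓ | relevant ✓ | unrestricted ✓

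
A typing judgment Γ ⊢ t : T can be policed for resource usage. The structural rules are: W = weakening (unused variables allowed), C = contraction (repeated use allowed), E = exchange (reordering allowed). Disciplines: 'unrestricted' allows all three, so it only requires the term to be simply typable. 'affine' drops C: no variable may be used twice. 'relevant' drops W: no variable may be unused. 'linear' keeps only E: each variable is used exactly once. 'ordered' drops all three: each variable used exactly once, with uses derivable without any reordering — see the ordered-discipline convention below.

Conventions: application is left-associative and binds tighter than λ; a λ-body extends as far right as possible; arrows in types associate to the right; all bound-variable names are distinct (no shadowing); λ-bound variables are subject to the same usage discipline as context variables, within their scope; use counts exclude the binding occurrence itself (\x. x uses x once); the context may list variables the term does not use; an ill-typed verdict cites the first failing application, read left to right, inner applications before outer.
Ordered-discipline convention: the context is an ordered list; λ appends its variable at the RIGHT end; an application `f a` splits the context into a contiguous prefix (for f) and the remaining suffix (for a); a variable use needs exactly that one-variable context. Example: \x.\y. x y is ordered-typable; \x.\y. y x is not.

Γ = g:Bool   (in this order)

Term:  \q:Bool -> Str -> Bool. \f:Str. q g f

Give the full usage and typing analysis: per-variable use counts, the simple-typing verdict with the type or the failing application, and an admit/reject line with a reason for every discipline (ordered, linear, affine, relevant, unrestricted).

variable uses: g: 1, q [bound]: 1, f [bound]: 1
left-to-right use order: q, g, f
typing: ✓ — (Bool -> Str -> Bool) -> Str -> Bool
ordered ✗ (use order q, g, f needs exchange)
linear ✓ (exactly-once usage across g, q, f)
affine ✓ (none of g, q, f used more than once)
relevant ✓ (none of g, q, f goes unused)
unrestricted ✓ (simply typable at (Bool -> Str -> Bool) -> Str -> Bool; W, C, E all held)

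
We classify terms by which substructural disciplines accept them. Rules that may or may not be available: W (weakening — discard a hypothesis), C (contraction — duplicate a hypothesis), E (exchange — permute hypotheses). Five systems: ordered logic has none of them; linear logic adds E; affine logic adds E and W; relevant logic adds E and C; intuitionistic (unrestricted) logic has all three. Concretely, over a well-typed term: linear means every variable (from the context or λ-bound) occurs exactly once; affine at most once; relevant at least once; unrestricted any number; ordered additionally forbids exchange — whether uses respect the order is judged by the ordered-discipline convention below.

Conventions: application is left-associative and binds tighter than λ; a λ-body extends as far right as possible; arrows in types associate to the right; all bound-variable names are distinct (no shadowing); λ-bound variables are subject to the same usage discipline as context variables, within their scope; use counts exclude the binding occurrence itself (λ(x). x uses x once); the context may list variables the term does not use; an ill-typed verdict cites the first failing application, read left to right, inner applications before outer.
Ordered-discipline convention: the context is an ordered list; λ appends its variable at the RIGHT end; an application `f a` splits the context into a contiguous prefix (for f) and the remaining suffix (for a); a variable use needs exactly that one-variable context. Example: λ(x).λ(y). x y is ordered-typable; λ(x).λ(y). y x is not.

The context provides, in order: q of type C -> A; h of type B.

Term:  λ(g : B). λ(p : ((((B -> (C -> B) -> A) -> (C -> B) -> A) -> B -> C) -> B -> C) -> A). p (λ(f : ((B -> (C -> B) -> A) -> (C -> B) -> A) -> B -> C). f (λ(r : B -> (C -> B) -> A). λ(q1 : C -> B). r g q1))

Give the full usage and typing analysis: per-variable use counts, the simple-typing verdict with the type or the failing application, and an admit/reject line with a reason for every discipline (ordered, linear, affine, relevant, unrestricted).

usage: q: 0×; h: 0×; g (λ-bound): 1×; p (λ-bound): 1×; f (λ-bound): 1×; r (λ-bound): 1×; q1 (λ-bound): 1×
left-to-right use order: p, f, r, g, q1
typing: well-typed — term : B -> (((((B -> (C -> B) -> A) -> (C -> B) -> A) -> B -> C) -> B -> C) -> A) -> A
ordered ✗ (needs weakening: q, h unused)
linear ✗ (needs weakening: q, h unused)
affine ✓ (at most one use each (q, h, g, p, f, r, q1))
relevant ✗ (needs weakening: q, h unused)
unrestricted ✓ (typability at B -> (((((B -> (C -> B) -> A) -> (C -> B) -> A) -> B -> C) -> B -> C) -> A) -> A is all that's needed)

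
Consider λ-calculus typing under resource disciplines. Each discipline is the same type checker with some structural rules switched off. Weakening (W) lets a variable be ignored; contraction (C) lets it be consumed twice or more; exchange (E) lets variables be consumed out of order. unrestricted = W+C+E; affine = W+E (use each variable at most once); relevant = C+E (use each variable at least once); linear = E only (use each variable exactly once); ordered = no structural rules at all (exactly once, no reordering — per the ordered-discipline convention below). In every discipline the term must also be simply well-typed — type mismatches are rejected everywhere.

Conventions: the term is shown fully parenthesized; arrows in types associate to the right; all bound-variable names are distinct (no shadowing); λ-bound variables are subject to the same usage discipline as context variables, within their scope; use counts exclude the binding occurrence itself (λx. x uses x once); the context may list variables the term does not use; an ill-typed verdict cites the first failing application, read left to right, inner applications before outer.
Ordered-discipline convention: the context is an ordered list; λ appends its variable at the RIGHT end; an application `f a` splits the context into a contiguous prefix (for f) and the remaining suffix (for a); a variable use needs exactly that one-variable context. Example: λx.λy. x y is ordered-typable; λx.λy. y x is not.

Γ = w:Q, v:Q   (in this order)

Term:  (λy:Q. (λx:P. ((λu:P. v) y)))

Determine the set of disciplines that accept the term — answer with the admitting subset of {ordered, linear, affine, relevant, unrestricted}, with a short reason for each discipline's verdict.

admitting disciplines: none
counts: w=0, v=1, y (bound)=1, x (bound)=0, u (bound)=0
order of uses: v, y
typing: ill-typed: argument of type Q where P is required
ordered ✗ (not simply typable)
linear ✗ (fails simple typing)
affine ✗ (a type mismatch blocks all five)
relevant ✗ (the type mismatch rejects it)
unrestricted ✗ (not simply typable)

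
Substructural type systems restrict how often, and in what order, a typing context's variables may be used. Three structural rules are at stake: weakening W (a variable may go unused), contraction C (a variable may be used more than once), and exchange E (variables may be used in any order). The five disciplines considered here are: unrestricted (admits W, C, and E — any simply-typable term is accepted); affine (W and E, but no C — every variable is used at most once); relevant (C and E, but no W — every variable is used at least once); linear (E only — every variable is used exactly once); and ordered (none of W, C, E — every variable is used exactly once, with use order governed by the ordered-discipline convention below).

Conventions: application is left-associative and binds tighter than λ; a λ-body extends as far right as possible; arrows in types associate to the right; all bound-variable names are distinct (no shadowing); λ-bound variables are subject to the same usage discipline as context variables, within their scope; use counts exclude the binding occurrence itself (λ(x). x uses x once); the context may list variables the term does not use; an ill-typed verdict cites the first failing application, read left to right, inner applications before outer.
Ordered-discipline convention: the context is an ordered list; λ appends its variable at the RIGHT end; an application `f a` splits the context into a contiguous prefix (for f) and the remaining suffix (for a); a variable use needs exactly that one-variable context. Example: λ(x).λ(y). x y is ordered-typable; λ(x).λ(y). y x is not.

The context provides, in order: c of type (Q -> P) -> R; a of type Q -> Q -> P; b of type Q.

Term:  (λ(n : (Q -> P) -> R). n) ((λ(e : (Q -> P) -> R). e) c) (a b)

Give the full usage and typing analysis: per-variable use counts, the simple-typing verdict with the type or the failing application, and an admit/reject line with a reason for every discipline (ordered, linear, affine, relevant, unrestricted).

use counts: c: 1, a: 1, b: 1, n (λ-bound): 1, e (λ-bound): 1
use order (left to right): n, e, c, a, b
typing: well-typed — term : R
ordered: ✓ — one use each (c, a, b, n, e); ordered split holds
linear: ✓ — c, a, b, n, e: one use apiece
affine: ✓ — none of c, a, b, n, e used more than once
relevant: ✓ — c, a, b, n, e: all used, weakening unneeded
unrestricted: ✓ — typability at R is all that's needed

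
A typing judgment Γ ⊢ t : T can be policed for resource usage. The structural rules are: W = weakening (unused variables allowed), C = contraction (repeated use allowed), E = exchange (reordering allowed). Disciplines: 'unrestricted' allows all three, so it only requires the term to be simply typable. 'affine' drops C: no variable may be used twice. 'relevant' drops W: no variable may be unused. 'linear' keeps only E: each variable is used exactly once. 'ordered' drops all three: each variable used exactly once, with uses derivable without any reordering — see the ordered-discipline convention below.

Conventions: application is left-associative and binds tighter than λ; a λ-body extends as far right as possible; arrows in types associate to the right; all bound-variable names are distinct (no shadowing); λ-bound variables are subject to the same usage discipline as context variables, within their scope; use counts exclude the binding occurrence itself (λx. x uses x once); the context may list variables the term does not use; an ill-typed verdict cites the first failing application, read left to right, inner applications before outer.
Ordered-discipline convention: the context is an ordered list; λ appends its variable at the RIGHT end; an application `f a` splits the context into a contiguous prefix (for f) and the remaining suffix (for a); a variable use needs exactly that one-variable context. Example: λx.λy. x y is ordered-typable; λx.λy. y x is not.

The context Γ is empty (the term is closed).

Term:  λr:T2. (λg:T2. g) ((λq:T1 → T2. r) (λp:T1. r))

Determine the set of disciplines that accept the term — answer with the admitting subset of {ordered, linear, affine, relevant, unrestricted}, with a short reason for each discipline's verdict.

admitted in: unrestricted
usage: r [bound]: 2; g [bound]: 1; q [bound]: 0; p [bound]: 0
left-to-right use order: g, r, r
typing: well-typed at T2 → T2
ordered ✗ (uses contraction: r ×2; q, p never used (weakening))
linear ✗ (uses contraction: r ×2; q, p never used (weakening))
affine ✗ (uses contraction: r ×2)
relevant ✗ (q, p never used (weakening))
unrestricted ✓ (type-checks (T2 → T2) and nothing is barred)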